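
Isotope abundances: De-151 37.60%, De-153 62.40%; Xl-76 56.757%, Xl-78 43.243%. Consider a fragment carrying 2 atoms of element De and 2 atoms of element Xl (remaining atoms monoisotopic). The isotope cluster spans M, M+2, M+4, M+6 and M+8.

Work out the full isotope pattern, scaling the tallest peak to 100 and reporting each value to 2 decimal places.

Element De pattern (n=2): 0.141376 : 0.469248 : 0.389376
Element Xl pattern (n=2): 0.3221357 : 0.49086859 : 0.1869957
Convolve the two distributions (both contribute in 2-u steps):
  M: 0.141376×0.3221357 = 0.045542
  M+2: 0.141376×0.49086859 + 0.469248×0.3221357 = 0.220559
  M+4: 0.141376×0.1869957 + 0.469248×0.49086859 + 0.389376×0.3221357 = 0.382208
  M+6: 0.469248×0.1869957 + 0.389376×0.49086859 = 0.278880
  M+8: 0.389376×0.1869957 = 0.072812
Scale to base peak (0.382208) = 100: 11.92 : 57.71 : 100.00 : 72.97 : 19.05

11.92 : 57.71 : 100.00 : 72.97 : 19.05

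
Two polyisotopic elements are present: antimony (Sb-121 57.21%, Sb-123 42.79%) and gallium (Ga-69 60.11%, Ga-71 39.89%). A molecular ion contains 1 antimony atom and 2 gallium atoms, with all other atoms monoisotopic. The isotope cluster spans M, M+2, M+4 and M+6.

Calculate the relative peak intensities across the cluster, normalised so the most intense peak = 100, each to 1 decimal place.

48.2 : 100.0 : 69.1 : 15.9

Antimony pattern (n=1): 0.5721 : 0.4279
Gallium pattern (n=2): 0.36132121 : 0.47955758 : 0.15912121
Convolve the two distributions (both contribute in 2-u steps):
  M: 0.5721×0.36132121 = 0.206712
  M+2: 0.5721×0.47955758 + 0.4279×0.36132121 = 0.428964
  M+4: 0.5721×0.15912121 + 0.4279×0.47955758 = 0.296236
  M+6: 0.4279×0.15912121 = 0.068088
Scale to base peak (0.428964) = 100: 48.2 : 100.0 : 69.1 : 15.9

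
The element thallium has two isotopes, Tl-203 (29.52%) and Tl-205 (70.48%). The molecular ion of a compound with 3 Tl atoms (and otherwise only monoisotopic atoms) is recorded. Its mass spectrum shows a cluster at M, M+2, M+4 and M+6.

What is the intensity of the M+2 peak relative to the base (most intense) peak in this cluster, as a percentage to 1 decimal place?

(0.2952 + 0.7048)^3 gives M 0.0257, M+2 0.1843, M+4 0.4399, M+6 0.3501; the largest is M+4.
P(M+4) = C(3,2) × 0.2952^1 × 0.7048^2 = 3 × 0.2952 × 0.49674304 = 0.439916 (base)
P(M+2) = C(3,1) × 0.2952^2 × 0.7048^1 = 3 × 0.08714304 × 0.7048 = 0.184255
Relative intensity = 0.184255 / 0.439916 × 100 = 41.9

41.9%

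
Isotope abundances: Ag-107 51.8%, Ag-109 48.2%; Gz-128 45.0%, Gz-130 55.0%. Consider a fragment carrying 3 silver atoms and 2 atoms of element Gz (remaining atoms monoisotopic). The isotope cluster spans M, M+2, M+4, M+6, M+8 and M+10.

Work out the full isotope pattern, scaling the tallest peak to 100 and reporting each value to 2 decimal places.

Silver pattern (n=3): 0.13899183 : 0.3879965 : 0.3610315 : 0.11198017
Element Gz pattern (n=2): 0.2025 : 0.4950 : 0.3025
Convolve the two distributions (both contribute in 2-u steps):
  M: 0.13899183×0.2025 = 0.028146
  M+2: 0.13899183×0.4950 + 0.3879965×0.2025 = 0.147370
  M+4: 0.13899183×0.3025 + 0.3879965×0.4950 + 0.3610315×0.2025 = 0.307212
  M+6: 0.3879965×0.3025 + 0.3610315×0.4950 + 0.11198017×0.2025 = 0.318756
  M+8: 0.3610315×0.3025 + 0.11198017×0.4950 = 0.164642
  M+10: 0.11198017×0.3025 = 0.033874
Scale to base peak (0.318756) = 100: 8.83 : 46.23 : 96.38 : 100.00 : 51.65 : 10.63

8.83 : 46.23 : 96.38 : 100.00 : 51.65 : 10.63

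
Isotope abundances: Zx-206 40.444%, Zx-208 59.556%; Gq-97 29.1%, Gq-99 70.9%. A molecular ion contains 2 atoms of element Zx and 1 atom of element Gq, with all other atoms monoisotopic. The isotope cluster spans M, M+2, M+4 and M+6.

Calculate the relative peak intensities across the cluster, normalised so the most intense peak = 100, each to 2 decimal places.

Element Zx pattern (n=2): 0.16357171 : 0.48173657 : 0.35469171
Element Gq pattern (n=1): 0.2910 : 0.7090
Convolve the two distributions (both contribute in 2-u steps):
  M: 0.16357171×0.2910 = 0.047599
  M+2: 0.16357171×0.7090 + 0.48173657×0.2910 = 0.256158
  M+4: 0.48173657×0.7090 + 0.35469171×0.2910 = 0.444767
  M+6: 0.35469171×0.7090 = 0.251476
Scale to base peak (0.444767) = 100: 10.70 : 57.59 : 100.00 : 56.54

10.70 : 57.59 : 100.00 : 56.54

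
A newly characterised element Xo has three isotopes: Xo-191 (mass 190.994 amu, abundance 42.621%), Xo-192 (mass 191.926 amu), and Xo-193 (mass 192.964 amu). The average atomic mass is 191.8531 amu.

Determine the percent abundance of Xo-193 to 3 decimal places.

The remaining 57.379% is split between Xo-192 (fraction x) and Xo-193 (fraction 0.57379 − x).
Substituting: 191.926x + 192.964(0.57379 − x) = 110.44954726
(191.926 − 192.964)x = -0.2712663  ⇒  x = 0.26134, y = 0.31245
Xo-192: 26.134%, Xo-193: 31.245%.

31.245%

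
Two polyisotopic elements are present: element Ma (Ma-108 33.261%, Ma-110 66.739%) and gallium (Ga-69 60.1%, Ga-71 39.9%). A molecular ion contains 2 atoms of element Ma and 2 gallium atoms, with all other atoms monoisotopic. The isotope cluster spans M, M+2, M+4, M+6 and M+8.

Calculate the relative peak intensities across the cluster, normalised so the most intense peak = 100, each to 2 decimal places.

10.21 : 54.52 : 100.00 : 72.63 : 18.12

Element Ma pattern (n=2): 0.11062941 : 0.44396118 : 0.44540941
Gallium pattern (n=2): 0.361201 : 0.479598 : 0.159201
Convolve the two distributions (both contribute in 2-u steps):
  M: 0.11062941×0.361201 = 0.039959
  M+2: 0.11062941×0.479598 + 0.44396118×0.361201 = 0.213417
  M+4: 0.11062941×0.159201 + 0.44396118×0.479598 + 0.44540941×0.361201 = 0.391418
  M+6: 0.44396118×0.159201 + 0.44540941×0.479598 = 0.284297
  M+8: 0.44540941×0.159201 = 0.070910
Scale to base peak (0.391418) = 100: 10.21 : 54.52 : 100.00 : 72.63 : 18.12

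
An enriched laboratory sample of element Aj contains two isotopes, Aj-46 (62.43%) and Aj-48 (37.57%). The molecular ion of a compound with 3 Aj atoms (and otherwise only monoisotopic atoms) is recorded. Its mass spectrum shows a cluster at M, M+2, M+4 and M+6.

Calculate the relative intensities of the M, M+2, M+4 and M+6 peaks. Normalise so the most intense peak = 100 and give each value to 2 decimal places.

55.39 : 100.00 : 60.18 : 12.07

The 3 Aj atoms are independent, so intensities follow the terms of (0.6243 + 0.3757)^3.
P(M) = 0.6243^3 = 0.243321
P(M+2) = 3 × 0.6243^2 × 0.3757^1 = 0.439288
P(M+4) = 3 × 0.6243^1 × 0.3757^2 = 0.264361
P(M+6) = 0.3757^3 = 0.053030
The M+2 peak is largest (0.439288); scaling to 100 gives 55.39 : 100.00 : 60.18 : 12.07.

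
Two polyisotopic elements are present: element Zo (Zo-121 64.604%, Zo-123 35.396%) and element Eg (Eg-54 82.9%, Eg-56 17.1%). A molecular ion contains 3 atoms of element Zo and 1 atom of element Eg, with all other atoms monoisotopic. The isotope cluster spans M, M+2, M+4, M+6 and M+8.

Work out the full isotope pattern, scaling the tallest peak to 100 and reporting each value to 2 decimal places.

54.06 : 100.00 : 67.01 : 18.93 : 1.83

Element Zo pattern (n=3): 0.26963622 : 0.44319439 : 0.24282256 : 0.04434683
Element Eg pattern (n=1): 0.8290 : 0.1710
Convolve the two distributions (both contribute in 2-u steps):
  M: 0.26963622×0.8290 = 0.223528
  M+2: 0.26963622×0.1710 + 0.44319439×0.8290 = 0.413516
  M+4: 0.44319439×0.1710 + 0.24282256×0.8290 = 0.277086
  M+6: 0.24282256×0.1710 + 0.04434683×0.8290 = 0.078286
  M+8: 0.04434683×0.1710 = 0.007583
Scale to base peak (0.413516) = 100: 54.06 : 100.00 : 67.01 : 18.93 : 1.83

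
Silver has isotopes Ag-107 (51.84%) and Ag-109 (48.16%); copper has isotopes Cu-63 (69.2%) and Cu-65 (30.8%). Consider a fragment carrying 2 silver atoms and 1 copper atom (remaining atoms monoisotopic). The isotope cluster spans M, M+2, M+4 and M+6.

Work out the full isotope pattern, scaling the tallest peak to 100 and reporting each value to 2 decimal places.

43.42 : 100.00 : 73.38 : 16.68

Silver pattern (n=2): 0.26873856 : 0.49932288 : 0.23193856
Copper pattern (n=1): 0.6920 : 0.3080
Convolve the two distributions (both contribute in 2-u steps):
  M: 0.26873856×0.6920 = 0.185967
  M+2: 0.26873856×0.3080 + 0.49932288×0.6920 = 0.428303
  M+4: 0.49932288×0.3080 + 0.23193856×0.6920 = 0.314293
  M+6: 0.23193856×0.3080 = 0.071437
Scale to base peak (0.428303) = 100: 43.42 : 100.00 : 73.38 : 16.68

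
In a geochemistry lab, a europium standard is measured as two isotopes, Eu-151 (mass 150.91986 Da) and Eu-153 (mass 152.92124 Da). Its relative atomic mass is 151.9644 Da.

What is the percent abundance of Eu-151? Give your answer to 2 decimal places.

47.81%

Writing the weighted mean with unknown fraction x of Eu-151:
150.91986·x + 152.92124·(1 − x) = 151.9644
(150.91986 − 152.92124)·x = 151.9644 − 152.92124
x = -0.95684 / -2.00138 = 0.47809 → 47.81% Eu-151, 52.19% Eu-153.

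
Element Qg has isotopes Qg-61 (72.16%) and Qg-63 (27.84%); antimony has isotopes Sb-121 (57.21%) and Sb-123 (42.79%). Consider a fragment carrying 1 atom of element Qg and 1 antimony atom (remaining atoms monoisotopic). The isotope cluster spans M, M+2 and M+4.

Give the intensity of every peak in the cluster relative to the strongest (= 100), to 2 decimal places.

88.20 : 100.00 : 25.45

Element Qg pattern (n=1): 0.7216 : 0.2784
Antimony pattern (n=1): 0.5721 : 0.4279
Convolve the two distributions (both contribute in 2-u steps):
  M: 0.7216×0.5721 = 0.412827
  M+2: 0.7216×0.4279 + 0.2784×0.5721 = 0.468045
  M+4: 0.2784×0.4279 = 0.119127
Scale to base peak (0.468045) = 100: 88.20 : 100.00 : 25.45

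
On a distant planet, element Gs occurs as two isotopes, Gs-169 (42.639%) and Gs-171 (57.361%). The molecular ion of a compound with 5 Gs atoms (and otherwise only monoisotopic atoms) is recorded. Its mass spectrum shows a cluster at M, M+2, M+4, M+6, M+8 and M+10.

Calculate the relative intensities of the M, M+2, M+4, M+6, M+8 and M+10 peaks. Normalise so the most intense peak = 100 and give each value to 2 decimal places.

Expanding (0.42639 + 0.57361)^5:
P(M) = 0.42639^5 = 0.014094
P(M+2) = 5 × 0.42639^4 × 0.57361^1 = 0.094801
P(M+4) = 10 × 0.42639^3 × 0.57361^2 = 0.255067
P(M+6) = 10 × 0.42639^2 × 0.57361^3 = 0.343134
P(M+8) = 5 × 0.42639^1 × 0.57361^4 = 0.230804
P(M+10) = 0.57361^5 = 0.062099
The M+6 peak is largest (0.343134); scaling to 100 gives 4.11 : 27.63 : 74.33 : 100.00 : 67.26 : 18.10.

4.11 : 27.63 : 74.33 : 100.00 : 67.26 : 18.10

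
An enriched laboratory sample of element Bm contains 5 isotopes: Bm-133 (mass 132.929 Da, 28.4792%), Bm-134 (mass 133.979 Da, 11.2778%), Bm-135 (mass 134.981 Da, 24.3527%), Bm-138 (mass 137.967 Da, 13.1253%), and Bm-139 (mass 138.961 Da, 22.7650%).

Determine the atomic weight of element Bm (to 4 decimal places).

Ar = Σ fᵢ·mᵢ = 0.284792 × 132.929 + 0.112778 × 133.979 + 0.243527 × 134.981 + 0.131253 × 137.967 + 0.227650 × 138.961
= 37.85712 + 15.10988 + 32.87152 + 18.10858 + 31.63447 = 135.58157 Da

135.5816 Da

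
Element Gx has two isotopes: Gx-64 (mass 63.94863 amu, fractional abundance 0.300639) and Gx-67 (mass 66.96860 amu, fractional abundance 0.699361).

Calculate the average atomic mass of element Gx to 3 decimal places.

Weight each isotope mass by its fractional abundance: 0.300639 × 63.94863 + 0.699361 × 66.96860
= 19.225452 + 46.835227 = 66.060679 amu

66.061 amu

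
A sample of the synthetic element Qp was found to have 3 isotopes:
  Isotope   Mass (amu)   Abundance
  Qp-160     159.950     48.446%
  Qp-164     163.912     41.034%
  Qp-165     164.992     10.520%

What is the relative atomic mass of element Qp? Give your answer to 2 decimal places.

162.11 amu

Weight each isotope mass by its fractional abundance: 0.48446 × 159.950 + 0.41034 × 163.912 + 0.10520 × 164.992
= 77.4894 + 67.2597 + 17.3572 = 162.1063 amu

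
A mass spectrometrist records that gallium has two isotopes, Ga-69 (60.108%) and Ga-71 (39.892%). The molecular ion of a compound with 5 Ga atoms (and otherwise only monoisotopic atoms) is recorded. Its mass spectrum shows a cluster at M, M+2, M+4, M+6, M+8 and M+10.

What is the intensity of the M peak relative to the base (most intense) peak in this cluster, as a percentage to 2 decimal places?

22.70%

(0.60108 + 0.39892)^5 gives M 0.0785, M+2 0.2604, M+4 0.3456, M+6 0.2294, M+8 0.0761, M+10 0.0101; the largest is M+4.
P(M+4) = C(5,2) × 0.60108^3 × 0.39892^2 = 10 × 0.2171685 × 0.15913717 = 0.345596 (base)
P(M) = C(5,0) × 0.60108^5 × 0.39892^0 = 1 × 0.07846236 × 1.0000 = 0.078462
Relative intensity = 0.078462 / 0.345596 × 100 = 22.70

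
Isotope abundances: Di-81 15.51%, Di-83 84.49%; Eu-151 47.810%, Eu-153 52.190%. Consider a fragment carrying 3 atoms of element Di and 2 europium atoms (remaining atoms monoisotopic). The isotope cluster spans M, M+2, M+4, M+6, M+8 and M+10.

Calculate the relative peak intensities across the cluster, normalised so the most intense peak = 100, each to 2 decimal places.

0.22 : 4.04 : 27.43 : 81.80 : 100.00 : 41.97

Element Di pattern (n=3): 0.00373109 : 0.06097477 : 0.3321572 : 0.60313694
Europium pattern (n=2): 0.22857961 : 0.49904078 : 0.27237961
Convolve the two distributions (both contribute in 2-u steps):
  M: 0.00373109×0.22857961 = 0.000853
  M+2: 0.00373109×0.49904078 + 0.06097477×0.22857961 = 0.015800
  M+4: 0.00373109×0.27237961 + 0.06097477×0.49904078 + 0.3321572×0.22857961 = 0.107370
  M+6: 0.06097477×0.27237961 + 0.3321572×0.49904078 + 0.60313694×0.22857961 = 0.320233
  M+8: 0.3321572×0.27237961 + 0.60313694×0.49904078 = 0.391463
  M+10: 0.60313694×0.27237961 = 0.164282
Scale to base peak (0.391463) = 100: 0.22 : 4.04 : 27.43 : 81.80 : 100.00 : 41.97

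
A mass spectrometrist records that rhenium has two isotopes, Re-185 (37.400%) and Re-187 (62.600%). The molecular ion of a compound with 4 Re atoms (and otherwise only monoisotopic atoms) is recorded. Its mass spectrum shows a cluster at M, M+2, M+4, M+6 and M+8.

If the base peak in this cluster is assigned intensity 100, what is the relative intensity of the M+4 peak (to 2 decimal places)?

Term probabilities: M 0.0196, M+2 0.1310, M+4 0.3289, M+6 0.3670, M+8 0.1536. Base peak = M+6.
P(M+6) = C(4,3) × 0.37400^1 × 0.62600^3 = 4 × 0.3740 × 0.24531438 = 0.366990 (base)
P(M+4) = C(4,2) × 0.37400^2 × 0.62600^2 = 6 × 0.139876 × 0.391876 = 0.328884
Relative intensity = 0.328884 / 0.366990 × 100 = 89.62

89.62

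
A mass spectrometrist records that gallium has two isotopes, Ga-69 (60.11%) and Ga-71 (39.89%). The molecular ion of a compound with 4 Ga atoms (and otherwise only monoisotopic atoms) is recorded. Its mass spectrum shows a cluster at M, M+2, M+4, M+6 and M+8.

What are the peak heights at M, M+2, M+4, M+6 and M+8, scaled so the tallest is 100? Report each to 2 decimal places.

37.67 : 100.00 : 99.54 : 44.04 : 7.31

Each Ga atom is independently Ga-69 (p = 0.6011) or Ga-71 (q = 0.3989); the cluster is the binomial expansion (p + q)^4.
P(M) = 0.6011^4 = 0.130553
P(M+2) = 4 × 0.6011^3 × 0.3989^1 = 0.346549
P(M+4) = 6 × 0.6011^2 × 0.3989^2 = 0.344963
P(M+6) = 4 × 0.6011^1 × 0.3989^3 = 0.152616
P(M+8) = 0.3989^4 = 0.025320
The M+2 peak is largest (0.346549); scaling to 100 gives 37.67 : 100.00 : 99.54 : 44.04 : 7.31.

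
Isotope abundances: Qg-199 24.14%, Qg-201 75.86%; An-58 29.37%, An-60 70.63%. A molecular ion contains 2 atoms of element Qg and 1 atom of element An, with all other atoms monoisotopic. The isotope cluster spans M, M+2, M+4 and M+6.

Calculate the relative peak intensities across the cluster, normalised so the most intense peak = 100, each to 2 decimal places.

Element Qg pattern (n=2): 0.05827396 : 0.36625208 : 0.57547396
Element An pattern (n=1): 0.2937 : 0.7063
Convolve the two distributions (both contribute in 2-u steps):
  M: 0.05827396×0.2937 = 0.017115
  M+2: 0.05827396×0.7063 + 0.36625208×0.2937 = 0.148727
  M+4: 0.36625208×0.7063 + 0.57547396×0.2937 = 0.427701
  M+6: 0.57547396×0.7063 = 0.406457
Scale to base peak (0.427701) = 100: 4.00 : 34.77 : 100.00 : 95.03

4.00 : 34.77 : 100.00 : 95.03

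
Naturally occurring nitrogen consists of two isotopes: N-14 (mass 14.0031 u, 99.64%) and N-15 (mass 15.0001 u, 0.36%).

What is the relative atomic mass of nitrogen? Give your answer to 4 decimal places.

14.0067 u

Average mass = Σ (abundance × isotope mass) = 0.9964 × 14.0031 + 0.0036 × 15.0001
= 13.95269 + 0.05400 = 14.00669 u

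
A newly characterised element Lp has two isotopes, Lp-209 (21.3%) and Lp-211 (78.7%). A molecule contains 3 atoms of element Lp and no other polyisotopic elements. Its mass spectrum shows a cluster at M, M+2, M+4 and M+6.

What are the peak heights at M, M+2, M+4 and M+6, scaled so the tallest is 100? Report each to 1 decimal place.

The 3 Lp atoms are independent, so intensities follow the terms of (0.213 + 0.787)^3.
P(M) = 0.213^3 = 0.009664
P(M+2) = 3 × 0.213^2 × 0.787^1 = 0.107116
P(M+4) = 3 × 0.213^1 × 0.787^2 = 0.395777
P(M+6) = 0.787^3 = 0.487443
The M+6 peak is largest (0.487443); scaling to 100 gives 2.0 : 22.0 : 81.2 : 100.0.

2.0 : 22.0 : 81.2 : 100.0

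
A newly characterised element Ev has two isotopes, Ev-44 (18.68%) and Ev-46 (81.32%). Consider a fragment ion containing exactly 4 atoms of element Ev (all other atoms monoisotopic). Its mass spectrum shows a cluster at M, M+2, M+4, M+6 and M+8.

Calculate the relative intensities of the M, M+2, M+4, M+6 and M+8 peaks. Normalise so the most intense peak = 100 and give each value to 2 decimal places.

The 4 Ev atoms are independent, so intensities follow the terms of (0.1868 + 0.8132)^4.
P(M) = 0.1868^4 = 0.001218
P(M+2) = 4 × 0.1868^3 × 0.8132^1 = 0.021203
P(M+4) = 6 × 0.1868^2 × 0.8132^2 = 0.138452
P(M+6) = 4 × 0.1868^1 × 0.8132^3 = 0.401818
P(M+8) = 0.8132^4 = 0.437310
The M+8 peak is largest (0.437310); scaling to 100 gives 0.28 : 4.85 : 31.66 : 91.88 : 100.00.

0.28 : 4.85 : 31.66 : 91.88 : 100.00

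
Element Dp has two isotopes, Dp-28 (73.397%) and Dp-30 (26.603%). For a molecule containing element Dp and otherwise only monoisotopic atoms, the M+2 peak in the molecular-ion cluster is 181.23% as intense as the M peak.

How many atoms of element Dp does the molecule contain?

With n Dp atoms, P(M+2)/P(M) = C(n,1)·p^(n−1)q / p^n = n·q/p = n · 0.26603/0.73397.
n = 1.8123 × 0.73397/0.26603 = 5.00 ≈ 5

5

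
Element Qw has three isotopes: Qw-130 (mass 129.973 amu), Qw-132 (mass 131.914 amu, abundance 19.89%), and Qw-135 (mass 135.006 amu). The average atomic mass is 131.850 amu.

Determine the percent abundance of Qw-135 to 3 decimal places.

29.623%

Let x and y be the fractions of Qw-130 and Qw-135. Then x + y = 1 − 0.1989 = 0.8011 and 129.973x + 135.006y = 131.850 − 0.1989×131.914 = 105.6123054.
Substituting: 129.973x + 135.006(0.8011 − x) = 105.6123054
(129.973 − 135.006)x = -2.5410012  ⇒  x = 0.50487, y = 0.29623
Qw-130: 50.487%, Qw-135: 29.623%.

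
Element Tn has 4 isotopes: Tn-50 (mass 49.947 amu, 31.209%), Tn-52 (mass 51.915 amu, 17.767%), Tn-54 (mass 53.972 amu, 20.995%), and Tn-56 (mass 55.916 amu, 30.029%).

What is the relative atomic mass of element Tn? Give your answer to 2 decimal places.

52.93 amu

The abundance-weighted mean is 0.31209 × 49.947 + 0.17767 × 51.915 + 0.20995 × 53.972 + 0.30029 × 55.916
= 15.5880 + 9.2237 + 11.3314 + 16.7910 = 52.9341 amu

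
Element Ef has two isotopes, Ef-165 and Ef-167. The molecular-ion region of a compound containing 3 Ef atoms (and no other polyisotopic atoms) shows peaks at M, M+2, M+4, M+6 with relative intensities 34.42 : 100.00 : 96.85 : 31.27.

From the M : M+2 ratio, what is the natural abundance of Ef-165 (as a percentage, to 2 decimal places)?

Write p for the Ef-165 fraction. I(M+2)/I(M) = [C(3,1)·p^2·(1−p)] / p^3 = 3·(1−p)/p = 100.00/34.42 = 2.9053
(1−p)/p = 2.9053/3 = 0.9684  ⇒  p = 1/(1 + 0.9684) = 0.5080
Ef-165: 50.80%, Ef-167: 49.20%.

50.80%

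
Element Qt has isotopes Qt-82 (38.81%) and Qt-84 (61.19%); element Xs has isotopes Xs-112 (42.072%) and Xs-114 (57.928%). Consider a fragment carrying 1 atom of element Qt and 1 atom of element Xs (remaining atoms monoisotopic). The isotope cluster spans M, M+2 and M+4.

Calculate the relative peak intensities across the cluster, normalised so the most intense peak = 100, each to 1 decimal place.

Element Qt pattern (n=1): 0.3881 : 0.6119
Element Xs pattern (n=1): 0.42072 : 0.57928
Convolve the two distributions (both contribute in 2-u steps):
  M: 0.3881×0.42072 = 0.163281
  M+2: 0.3881×0.57928 + 0.6119×0.42072 = 0.482257
  M+4: 0.6119×0.57928 = 0.354461
Scale to base peak (0.482257) = 100: 33.9 : 100.0 : 73.5

33.9 : 100.0 : 73.5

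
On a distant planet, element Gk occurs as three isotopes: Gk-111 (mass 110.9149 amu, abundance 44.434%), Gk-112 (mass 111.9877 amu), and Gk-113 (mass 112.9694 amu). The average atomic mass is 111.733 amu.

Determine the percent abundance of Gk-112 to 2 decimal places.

32.95%

The remaining 55.566% is split between Gk-112 (fraction x) and Gk-113 (fraction 0.55566 − x).
Substituting: 111.9877x + 112.9694(0.55566 − x) = 62.449073334
(111.9877 − 112.9694)x = -0.32350347  ⇒  x = 0.32953, y = 0.22613
Gk-112: 32.95%, Gk-113: 22.61%.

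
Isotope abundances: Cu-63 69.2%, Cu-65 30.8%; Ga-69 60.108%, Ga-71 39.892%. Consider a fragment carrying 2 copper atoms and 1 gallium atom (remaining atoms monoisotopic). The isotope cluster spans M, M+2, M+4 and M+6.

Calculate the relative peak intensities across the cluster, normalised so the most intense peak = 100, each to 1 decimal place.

Copper pattern (n=2): 0.478864 : 0.426272 : 0.094864
Gallium pattern (n=1): 0.60108 : 0.39892
Convolve the two distributions (both contribute in 2-u steps):
  M: 0.478864×0.60108 = 0.287836
  M+2: 0.478864×0.39892 + 0.426272×0.60108 = 0.447252
  M+4: 0.426272×0.39892 + 0.094864×0.60108 = 0.227069
  M+6: 0.094864×0.39892 = 0.037843
Scale to base peak (0.447252) = 100: 64.4 : 100.0 : 50.8 : 8.5

64.4 : 100.0 : 50.8 : 8.5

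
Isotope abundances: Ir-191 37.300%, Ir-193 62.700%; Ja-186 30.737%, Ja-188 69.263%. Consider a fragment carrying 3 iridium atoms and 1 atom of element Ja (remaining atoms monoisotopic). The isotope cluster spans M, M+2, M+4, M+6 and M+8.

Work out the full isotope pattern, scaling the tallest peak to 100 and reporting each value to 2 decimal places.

4.19 : 30.59 : 83.18 : 100.00 : 44.87

Iridium pattern (n=3): 0.05189512 : 0.26170165 : 0.43991135 : 0.24649188
Element Ja pattern (n=1): 0.30737 : 0.69263
Convolve the two distributions (both contribute in 2-u steps):
  M: 0.05189512×0.30737 = 0.015951
  M+2: 0.05189512×0.69263 + 0.26170165×0.30737 = 0.116383
  M+4: 0.26170165×0.69263 + 0.43991135×0.30737 = 0.316478
  M+6: 0.43991135×0.69263 + 0.24649188×0.30737 = 0.380460
  M+8: 0.24649188×0.69263 = 0.170728
Scale to base peak (0.380460) = 100: 4.19 : 30.59 : 83.18 : 100.00 : 44.87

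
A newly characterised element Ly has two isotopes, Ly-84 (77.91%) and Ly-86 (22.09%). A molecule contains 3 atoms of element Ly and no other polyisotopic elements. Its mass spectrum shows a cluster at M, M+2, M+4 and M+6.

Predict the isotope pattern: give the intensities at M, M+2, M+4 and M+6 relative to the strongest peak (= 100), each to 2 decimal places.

The 3 Ly atoms are independent, so intensities follow the terms of (0.7791 + 0.2209)^3.
P(M) = 0.7791^3 = 0.472911
P(M+2) = 3 × 0.7791^2 × 0.2209^1 = 0.402257
P(M+4) = 3 × 0.7791^1 × 0.2209^2 = 0.114053
P(M+6) = 0.2209^3 = 0.010779
The M peak is largest (0.472911); scaling to 100 gives 100.00 : 85.06 : 24.12 : 2.28.

100.00 : 85.06 : 24.12 : 2.28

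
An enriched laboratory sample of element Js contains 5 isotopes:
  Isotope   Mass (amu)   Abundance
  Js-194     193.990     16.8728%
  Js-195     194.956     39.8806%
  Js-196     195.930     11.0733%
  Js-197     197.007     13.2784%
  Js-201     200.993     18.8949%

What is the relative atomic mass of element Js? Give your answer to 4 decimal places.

196.3139 amu

Weight each isotope mass by its fractional abundance: 0.168728 × 193.990 + 0.398806 × 194.956 + 0.110733 × 195.930 + 0.132784 × 197.007 + 0.188949 × 200.993
= 32.73154 + 77.74962 + 21.69592 + 26.15938 + 37.97743 = 196.31389 amu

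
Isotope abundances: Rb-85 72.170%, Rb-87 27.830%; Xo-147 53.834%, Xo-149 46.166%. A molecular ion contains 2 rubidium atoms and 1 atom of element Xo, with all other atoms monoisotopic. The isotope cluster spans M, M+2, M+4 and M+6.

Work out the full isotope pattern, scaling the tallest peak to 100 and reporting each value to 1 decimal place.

61.4 : 100.0 : 49.7 : 7.8

Rubidium pattern (n=2): 0.52085089 : 0.40169822 : 0.07745089
Element Xo pattern (n=1): 0.53834 : 0.46166
Convolve the two distributions (both contribute in 2-u steps):
  M: 0.52085089×0.53834 = 0.280395
  M+2: 0.52085089×0.46166 + 0.40169822×0.53834 = 0.456706
  M+4: 0.40169822×0.46166 + 0.07745089×0.53834 = 0.227143
  M+6: 0.07745089×0.46166 = 0.035756
Scale to base peak (0.456706) = 100: 61.4 : 100.0 : 49.7 : 7.8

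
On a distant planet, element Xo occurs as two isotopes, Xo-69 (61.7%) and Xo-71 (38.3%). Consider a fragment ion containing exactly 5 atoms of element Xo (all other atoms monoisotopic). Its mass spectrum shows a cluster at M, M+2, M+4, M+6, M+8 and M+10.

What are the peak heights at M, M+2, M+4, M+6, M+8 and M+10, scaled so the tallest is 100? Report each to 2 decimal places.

Expanding (0.617 + 0.383)^5:
P(M) = 0.617^5 = 0.089418
P(M+2) = 5 × 0.617^4 × 0.383^1 = 0.277530
P(M+4) = 10 × 0.617^3 × 0.383^2 = 0.344551
P(M+6) = 10 × 0.617^2 × 0.383^3 = 0.213878
P(M+8) = 5 × 0.617^1 × 0.383^4 = 0.066382
P(M+10) = 0.383^5 = 0.008241
The M+4 peak is largest (0.344551); scaling to 100 gives 25.95 : 80.55 : 100.00 : 62.07 : 19.27 : 2.39.

25.95 : 80.55 : 100.00 : 62.07 : 19.27 : 2.39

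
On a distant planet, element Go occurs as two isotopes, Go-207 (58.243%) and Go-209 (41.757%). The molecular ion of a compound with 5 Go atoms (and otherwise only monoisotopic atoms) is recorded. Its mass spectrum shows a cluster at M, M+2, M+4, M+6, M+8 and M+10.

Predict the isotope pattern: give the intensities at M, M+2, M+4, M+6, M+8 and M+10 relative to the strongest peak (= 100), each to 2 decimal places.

19.45 : 69.74 : 100.00 : 71.69 : 25.70 : 3.69

Each Go atom is independently Go-207 (p = 0.58243) or Go-209 (q = 0.41757); the cluster is the binomial expansion (p + q)^5.
P(M) = 0.58243^5 = 0.067022
P(M+2) = 5 × 0.58243^4 × 0.41757^1 = 0.240256
P(M+4) = 10 × 0.58243^3 × 0.41757^2 = 0.344500
P(M+6) = 10 × 0.58243^2 × 0.41757^3 = 0.246988
P(M+8) = 5 × 0.58243^1 × 0.41757^4 = 0.088538
P(M+10) = 0.41757^5 = 0.012695
The M+4 peak is largest (0.344500); scaling to 100 gives 19.45 : 69.74 : 100.00 : 71.69 : 25.70 : 3.69.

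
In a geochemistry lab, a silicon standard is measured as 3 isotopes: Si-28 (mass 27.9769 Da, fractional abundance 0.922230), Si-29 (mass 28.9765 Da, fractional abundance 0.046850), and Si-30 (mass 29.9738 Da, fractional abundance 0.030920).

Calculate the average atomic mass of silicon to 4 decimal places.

The abundance-weighted mean is 0.922230 × 27.9769 + 0.046850 × 28.9765 + 0.030920 × 29.9738
= 25.80114 + 1.35755 + 0.92679 = 28.08548 Da

28.0855 Da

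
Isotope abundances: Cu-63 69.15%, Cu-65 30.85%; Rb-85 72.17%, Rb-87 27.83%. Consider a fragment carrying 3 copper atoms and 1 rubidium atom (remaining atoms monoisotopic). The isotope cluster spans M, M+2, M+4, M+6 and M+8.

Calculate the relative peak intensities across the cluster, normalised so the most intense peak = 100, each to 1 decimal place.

58.0 : 100.0 : 64.6 : 18.5 : 2.0

Copper pattern (n=3): 0.33065611 : 0.44254842 : 0.19743483 : 0.02936064
Rubidium pattern (n=1): 0.7217 : 0.2783
Convolve the two distributions (both contribute in 2-u steps):
  M: 0.33065611×0.7217 = 0.238635
  M+2: 0.33065611×0.2783 + 0.44254842×0.7217 = 0.411409
  M+4: 0.44254842×0.2783 + 0.19743483×0.7217 = 0.265650
  M+6: 0.19743483×0.2783 + 0.02936064×0.7217 = 0.076136
  M+8: 0.02936064×0.2783 = 0.008171
Scale to base peak (0.411409) = 100: 58.0 : 100.0 : 64.6 : 18.5 : 2.0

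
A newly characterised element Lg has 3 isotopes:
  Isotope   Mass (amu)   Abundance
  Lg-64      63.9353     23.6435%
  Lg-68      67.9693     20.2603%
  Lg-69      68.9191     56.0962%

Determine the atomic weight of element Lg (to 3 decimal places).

Weight each isotope mass by its fractional abundance: 0.236435 × 63.9353 + 0.202603 × 67.9693 + 0.560962 × 68.9191
= 15.11654 + 13.77078 + 38.66100 = 67.54832 amu

67.548 amu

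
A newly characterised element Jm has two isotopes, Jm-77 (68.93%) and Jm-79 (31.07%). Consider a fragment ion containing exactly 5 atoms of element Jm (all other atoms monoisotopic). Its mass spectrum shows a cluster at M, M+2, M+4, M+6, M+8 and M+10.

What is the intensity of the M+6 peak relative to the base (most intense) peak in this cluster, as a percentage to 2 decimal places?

Binomial terms of (0.6893 + 0.3107)^5: M 0.1556, M+2 0.3507, M+4 0.3162, M+6 0.1425, M+8 0.0321, M+10 0.0029 → M+2 is the base peak.
P(M+2) = C(5,1) × 0.6893^4 × 0.3107^1 = 5 × 0.22575278 × 0.3107 = 0.350707 (base)
P(M+6) = C(5,3) × 0.6893^2 × 0.3107^3 = 10 × 0.47513449 × 0.02999327 = 0.142508
Relative intensity = 0.142508 / 0.350707 × 100 = 40.63

40.63%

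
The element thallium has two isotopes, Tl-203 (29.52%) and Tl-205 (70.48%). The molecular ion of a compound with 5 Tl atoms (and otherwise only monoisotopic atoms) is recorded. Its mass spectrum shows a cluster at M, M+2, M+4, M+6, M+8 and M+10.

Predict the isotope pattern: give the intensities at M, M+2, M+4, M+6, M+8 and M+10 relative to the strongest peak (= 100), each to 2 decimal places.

Expanding (0.2952 + 0.7048)^5:
P(M) = 0.2952^5 = 0.002242
P(M+2) = 5 × 0.2952^4 × 0.7048^1 = 0.026761
P(M+4) = 10 × 0.2952^3 × 0.7048^2 = 0.127785
P(M+6) = 10 × 0.2952^2 × 0.7048^3 = 0.305092
P(M+8) = 5 × 0.2952^1 × 0.7048^4 = 0.364208
P(M+10) = 0.7048^5 = 0.173912
The M+8 peak is largest (0.364208); scaling to 100 gives 0.62 : 7.35 : 35.09 : 83.77 : 100.00 : 47.75.

0.62 : 7.35 : 35.09 : 83.77 : 100.00 : 47.75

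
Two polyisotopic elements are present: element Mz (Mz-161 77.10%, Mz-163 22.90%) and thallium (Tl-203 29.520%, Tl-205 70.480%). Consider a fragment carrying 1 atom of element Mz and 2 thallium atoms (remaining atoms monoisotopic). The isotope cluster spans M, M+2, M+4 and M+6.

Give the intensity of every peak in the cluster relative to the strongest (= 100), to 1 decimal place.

14.0 : 71.3 : 100.0 : 23.8

Element Mz pattern (n=1): 0.7710 : 0.2290
Thallium pattern (n=2): 0.08714304 : 0.41611392 : 0.49674304
Convolve the two distributions (both contribute in 2-u steps):
  M: 0.7710×0.08714304 = 0.067187
  M+2: 0.7710×0.41611392 + 0.2290×0.08714304 = 0.340780
  M+4: 0.7710×0.49674304 + 0.2290×0.41611392 = 0.478279
  M+6: 0.2290×0.49674304 = 0.113754
Scale to base peak (0.478279) = 100: 14.0 : 71.3 : 100.0 : 23.8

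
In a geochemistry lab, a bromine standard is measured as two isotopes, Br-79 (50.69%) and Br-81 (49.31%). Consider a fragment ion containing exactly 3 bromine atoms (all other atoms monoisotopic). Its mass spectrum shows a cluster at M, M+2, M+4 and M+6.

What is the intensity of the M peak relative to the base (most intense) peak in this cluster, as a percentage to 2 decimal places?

Binomial terms of (0.5069 + 0.4931)^3: M 0.1302, M+2 0.3801, M+4 0.3698, M+6 0.1199 → M+2 is the base peak.
P(M+2) = C(3,1) × 0.5069^2 × 0.4931^1 = 3 × 0.25694761 × 0.4931 = 0.380103 (base)
P(M) = C(3,0) × 0.5069^3 × 0.4931^0 = 1 × 0.13024674 × 1.0000 = 0.130247
Relative intensity = 0.130247 / 0.380103 × 100 = 34.27

34.27%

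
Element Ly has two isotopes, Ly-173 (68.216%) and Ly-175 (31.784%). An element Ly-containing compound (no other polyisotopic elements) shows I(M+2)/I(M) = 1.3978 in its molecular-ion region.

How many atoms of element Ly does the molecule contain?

3

The M+2/M ratio from n Ly atoms is n · q/p = n · 0.31784/0.68216.
n = 1.3978 × 0.68216/0.31784 = 3.00 ≈ 3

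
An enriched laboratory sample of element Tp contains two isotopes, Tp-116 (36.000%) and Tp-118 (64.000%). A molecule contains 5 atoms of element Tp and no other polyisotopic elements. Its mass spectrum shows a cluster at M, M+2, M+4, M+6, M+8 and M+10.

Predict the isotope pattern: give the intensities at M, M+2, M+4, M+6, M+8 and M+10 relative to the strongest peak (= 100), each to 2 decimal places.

Each Tp atom is independently Tp-116 (p = 0.36000) or Tp-118 (q = 0.64000); the cluster is the binomial expansion (p + q)^5.
P(M) = 0.36000^5 = 0.006047
P(M+2) = 5 × 0.36000^4 × 0.64000^1 = 0.053748
P(M+4) = 10 × 0.36000^3 × 0.64000^2 = 0.191103
P(M+6) = 10 × 0.36000^2 × 0.64000^3 = 0.339739
P(M+8) = 5 × 0.36000^1 × 0.64000^4 = 0.301990
P(M+10) = 0.64000^5 = 0.107374
The M+6 peak is largest (0.339739); scaling to 100 gives 1.78 : 15.82 : 56.25 : 100.00 : 88.89 : 31.60.

1.78 : 15.82 : 56.25 : 100.00 : 88.89 : 31.60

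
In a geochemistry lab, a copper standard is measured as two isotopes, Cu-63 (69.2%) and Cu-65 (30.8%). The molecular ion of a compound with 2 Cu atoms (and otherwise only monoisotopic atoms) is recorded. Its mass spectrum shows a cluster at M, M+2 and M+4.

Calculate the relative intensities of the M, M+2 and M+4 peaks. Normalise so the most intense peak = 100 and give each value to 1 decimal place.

The 2 Cu atoms are independent, so intensities follow the terms of (0.692 + 0.308)^2.
P(M) = 0.692^2 = 0.478864
P(M+2) = 2 × 0.692^1 × 0.308^1 = 0.426272
P(M+4) = 0.308^2 = 0.094864
The M peak is largest (0.478864); scaling to 100 gives 100.0 : 89.0 : 19.8.

100.0 : 89.0 : 19.8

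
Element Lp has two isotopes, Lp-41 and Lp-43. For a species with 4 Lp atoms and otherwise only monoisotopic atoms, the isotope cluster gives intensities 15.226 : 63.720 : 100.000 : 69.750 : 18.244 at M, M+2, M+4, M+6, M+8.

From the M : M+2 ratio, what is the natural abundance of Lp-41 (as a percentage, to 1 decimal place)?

If p is the fraction of Lp that is Lp-41, then I(M+2)/I(M) = [C(4,1)·p^3·(1−p)] / p^4 = 4·(1−p)/p = 63.720/15.226 = 4.1849
(1−p)/p = 4.1849/4 = 1.0462  ⇒  p = 1/(1 + 1.0462) = 0.4887
Lp-41: 48.9%, Lp-43: 51.1%.

48.9%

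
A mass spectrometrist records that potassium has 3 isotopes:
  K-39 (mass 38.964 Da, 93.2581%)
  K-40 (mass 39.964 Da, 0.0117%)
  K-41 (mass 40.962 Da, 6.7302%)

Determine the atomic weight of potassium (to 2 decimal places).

39.10 Da

Ar = Σ fᵢ·mᵢ = 0.932581 × 38.964 + 0.000117 × 39.964 + 0.067302 × 40.962
= 36.3371 + 0.0047 + 2.7568 = 39.0986 Da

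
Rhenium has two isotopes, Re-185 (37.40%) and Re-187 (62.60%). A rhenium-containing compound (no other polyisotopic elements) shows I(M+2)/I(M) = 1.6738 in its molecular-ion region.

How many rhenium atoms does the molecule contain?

With n Re atoms, P(M+2)/P(M) = C(n,1)·p^(n−1)q / p^n = n·q/p = n · 0.6260/0.3740.
n = 1.6738 × 0.3740/0.6260 = 1.00 ≈ 1

1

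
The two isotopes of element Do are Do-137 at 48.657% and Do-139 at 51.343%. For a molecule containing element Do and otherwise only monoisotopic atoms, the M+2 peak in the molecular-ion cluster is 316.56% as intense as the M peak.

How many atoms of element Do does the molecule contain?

3

For n independent Do atoms, I(M+2)/I(M) = n · (abundance Do-139) / (abundance Do-137) = n · 0.51343/0.48657.
n = 3.1656 × 0.48657/0.51343 = 3.00 ≈ 3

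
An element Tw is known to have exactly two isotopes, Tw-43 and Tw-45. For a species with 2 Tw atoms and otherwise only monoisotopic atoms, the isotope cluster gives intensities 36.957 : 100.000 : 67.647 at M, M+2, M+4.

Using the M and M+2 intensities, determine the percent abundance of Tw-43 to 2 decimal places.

Write p for the Tw-43 fraction. I(M+2)/I(M) = [C(2,1)·p^1·(1−p)] / p^2 = 2·(1−p)/p = 100.000/36.957 = 2.7058
(1−p)/p = 2.7058/2 = 1.3529  ⇒  p = 1/(1 + 1.3529) = 0.4250
Tw-43: 42.50%, Tw-45: 57.50%.

42.50%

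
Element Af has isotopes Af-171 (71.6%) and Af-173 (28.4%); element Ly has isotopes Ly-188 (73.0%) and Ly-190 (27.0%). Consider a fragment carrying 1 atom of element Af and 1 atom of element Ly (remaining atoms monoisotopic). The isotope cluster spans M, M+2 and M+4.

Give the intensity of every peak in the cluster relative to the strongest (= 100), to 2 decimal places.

100.00 : 76.65 : 14.67

Element Af pattern (n=1): 0.7160 : 0.2840
Element Ly pattern (n=1): 0.7300 : 0.2700
Convolve the two distributions (both contribute in 2-u steps):
  M: 0.7160×0.7300 = 0.522680
  M+2: 0.7160×0.2700 + 0.2840×0.7300 = 0.400640
  M+4: 0.2840×0.2700 = 0.076680
Scale to base peak (0.522680) = 100: 100.00 : 76.65 : 14.67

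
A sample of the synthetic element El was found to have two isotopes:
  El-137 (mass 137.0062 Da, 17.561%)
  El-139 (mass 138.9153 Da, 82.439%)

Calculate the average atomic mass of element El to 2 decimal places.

Weight each isotope mass by its fractional abundance: 0.17561 × 137.0062 + 0.82439 × 138.9153
= 24.05966 + 114.52038 = 138.58004 Da

138.58 Da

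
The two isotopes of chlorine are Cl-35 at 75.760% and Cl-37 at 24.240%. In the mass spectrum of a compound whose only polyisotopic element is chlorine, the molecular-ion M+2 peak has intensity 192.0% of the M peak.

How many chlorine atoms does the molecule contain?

6

For n independent Cl atoms, I(M+2)/I(M) = n · (abundance Cl-37) / (abundance Cl-35) = n · 0.24240/0.75760.
n = 1.920 × 0.75760/0.24240 = 6.00 ≈ 6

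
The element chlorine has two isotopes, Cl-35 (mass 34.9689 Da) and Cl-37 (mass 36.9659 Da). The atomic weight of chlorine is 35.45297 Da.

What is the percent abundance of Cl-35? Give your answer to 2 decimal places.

With x = fraction of Cl-35 (so Cl-37 is 1 − x):
34.9689·x + 36.9659·(1 − x) = 35.45297
(34.9689 − 36.9659)·x = 35.45297 − 36.9659
x = -1.51293 / -1.9970 = 0.75760 → 75.76% Cl-35, 24.24% Cl-37.

75.76%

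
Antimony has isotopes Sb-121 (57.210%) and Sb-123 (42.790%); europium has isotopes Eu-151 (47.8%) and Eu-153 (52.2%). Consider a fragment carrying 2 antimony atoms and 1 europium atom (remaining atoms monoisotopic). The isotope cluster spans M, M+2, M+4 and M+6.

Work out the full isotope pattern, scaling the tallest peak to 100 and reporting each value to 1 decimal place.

38.6 : 100.0 : 84.7 : 23.6

Antimony pattern (n=2): 0.32729841 : 0.48960318 : 0.18309841
Europium pattern (n=1): 0.4780 : 0.5220
Convolve the two distributions (both contribute in 2-u steps):
  M: 0.32729841×0.4780 = 0.156449
  M+2: 0.32729841×0.5220 + 0.48960318×0.4780 = 0.404880
  M+4: 0.48960318×0.5220 + 0.18309841×0.4780 = 0.343094
  M+6: 0.18309841×0.5220 = 0.095577
Scale to base peak (0.404880) = 100: 38.6 : 100.0 : 84.7 : 23.6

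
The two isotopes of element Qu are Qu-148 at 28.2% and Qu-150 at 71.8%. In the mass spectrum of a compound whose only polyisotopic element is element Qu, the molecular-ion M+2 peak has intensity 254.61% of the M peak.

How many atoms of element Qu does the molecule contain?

With n Qu atoms, P(M+2)/P(M) = C(n,1)·p^(n−1)q / p^n = n·q/p = n · 0.718/0.282.
n = 2.5461 × 0.282/0.718 = 1.00 ≈ 1

1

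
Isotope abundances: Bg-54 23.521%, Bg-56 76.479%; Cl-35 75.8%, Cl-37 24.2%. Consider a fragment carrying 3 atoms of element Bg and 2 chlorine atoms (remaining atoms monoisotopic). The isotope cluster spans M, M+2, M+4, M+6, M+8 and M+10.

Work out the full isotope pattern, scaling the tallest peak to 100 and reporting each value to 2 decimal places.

1.80 : 18.68 : 68.40 : 100.00 : 45.27 : 6.30

Element Bg pattern (n=3): 0.0130127 : 0.12693314 : 0.41272563 : 0.44732853
Chlorine pattern (n=2): 0.574564 : 0.366872 : 0.058564
Convolve the two distributions (both contribute in 2-u steps):
  M: 0.0130127×0.574564 = 0.007477
  M+2: 0.0130127×0.366872 + 0.12693314×0.574564 = 0.077705
  M+4: 0.0130127×0.058564 + 0.12693314×0.366872 + 0.41272563×0.574564 = 0.284468
  M+6: 0.12693314×0.058564 + 0.41272563×0.366872 + 0.44732853×0.574564 = 0.415870
  M+8: 0.41272563×0.058564 + 0.44732853×0.366872 = 0.188283
  M+10: 0.44732853×0.058564 = 0.026197
Scale to base peak (0.415870) = 100: 1.80 : 18.68 : 68.40 : 100.00 : 45.27 : 6.30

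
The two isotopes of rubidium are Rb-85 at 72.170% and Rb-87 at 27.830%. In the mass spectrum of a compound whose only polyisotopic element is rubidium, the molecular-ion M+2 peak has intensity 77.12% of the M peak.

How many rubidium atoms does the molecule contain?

With n Rb atoms, P(M+2)/P(M) = C(n,1)·p^(n−1)q / p^n = n·q/p = n · 0.27830/0.72170.
n = 0.7712 × 0.72170/0.27830 = 2.00 ≈ 2

2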